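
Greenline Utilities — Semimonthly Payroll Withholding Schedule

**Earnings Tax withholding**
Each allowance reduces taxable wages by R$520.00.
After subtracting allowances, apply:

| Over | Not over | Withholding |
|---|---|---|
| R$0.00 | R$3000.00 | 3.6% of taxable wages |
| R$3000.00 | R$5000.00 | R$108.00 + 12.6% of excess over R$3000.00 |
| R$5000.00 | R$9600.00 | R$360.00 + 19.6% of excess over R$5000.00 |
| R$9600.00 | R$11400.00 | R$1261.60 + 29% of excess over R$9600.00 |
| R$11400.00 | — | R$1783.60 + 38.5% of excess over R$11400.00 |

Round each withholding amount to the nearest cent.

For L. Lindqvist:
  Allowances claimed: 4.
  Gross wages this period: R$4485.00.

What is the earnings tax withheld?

R$86.58

Earnings Tax: taxable = R$4485.00 − 4×R$520.00 = R$2405.00
  3.6% × R$2405.00 = R$86.58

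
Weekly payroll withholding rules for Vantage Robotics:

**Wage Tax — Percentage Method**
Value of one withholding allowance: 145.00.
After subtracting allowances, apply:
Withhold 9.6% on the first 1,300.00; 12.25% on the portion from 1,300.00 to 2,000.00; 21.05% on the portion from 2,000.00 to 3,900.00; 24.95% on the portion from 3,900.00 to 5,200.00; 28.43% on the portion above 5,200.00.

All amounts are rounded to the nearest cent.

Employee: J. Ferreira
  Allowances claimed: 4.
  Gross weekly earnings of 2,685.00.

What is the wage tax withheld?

Wage Tax: taxable = 2,685.00 − 4×145.00 = 2,105.00
  210.55 + 21.05% × (2,105.00 − 2,000.00) = 210.55 + 21.05% × 105.00 = 232.65

232.65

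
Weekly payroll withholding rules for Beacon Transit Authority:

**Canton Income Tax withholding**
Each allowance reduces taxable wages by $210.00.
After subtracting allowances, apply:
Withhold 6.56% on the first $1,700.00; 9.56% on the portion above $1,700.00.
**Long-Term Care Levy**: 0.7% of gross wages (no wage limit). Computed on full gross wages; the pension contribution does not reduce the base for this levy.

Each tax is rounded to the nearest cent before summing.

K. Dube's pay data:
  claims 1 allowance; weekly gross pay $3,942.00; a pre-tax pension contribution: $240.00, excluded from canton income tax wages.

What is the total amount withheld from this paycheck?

$310.43

Canton Income Tax: taxable = $3,942.00 − $240.00 − 1×$210.00 = $3,492.00
  $111.52 + 9.56% × ($3,492.00 − $1,700.00) = $111.52 + 9.56% × $1,792.00 = $282.84
Long-Term Care Levy: 0.7% × $3,942.00 = $27.59
Total: $282.84 + $27.59 = $310.43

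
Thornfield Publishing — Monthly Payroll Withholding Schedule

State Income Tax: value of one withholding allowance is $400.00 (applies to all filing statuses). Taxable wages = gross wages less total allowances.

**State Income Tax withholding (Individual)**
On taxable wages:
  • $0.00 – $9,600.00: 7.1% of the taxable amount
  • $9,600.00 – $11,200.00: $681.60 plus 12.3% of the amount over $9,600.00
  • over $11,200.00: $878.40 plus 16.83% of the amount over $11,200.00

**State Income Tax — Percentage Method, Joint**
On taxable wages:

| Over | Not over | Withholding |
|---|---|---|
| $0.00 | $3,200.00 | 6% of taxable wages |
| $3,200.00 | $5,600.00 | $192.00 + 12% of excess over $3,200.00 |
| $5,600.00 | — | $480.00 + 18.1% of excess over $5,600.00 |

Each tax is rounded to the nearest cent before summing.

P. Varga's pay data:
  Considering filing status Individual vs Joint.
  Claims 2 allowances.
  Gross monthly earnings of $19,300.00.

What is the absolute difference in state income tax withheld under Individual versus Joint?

$707.91

State Income Tax (Individual): taxable = $19,300.00 − 2×$400.00 = $18,500.00
  $878.40 + 16.83% × ($18,500.00 − $11,200.00) = $878.40 + 16.83% × $7,300.00 = $2,106.99
State Income Tax (Joint): taxable = $19,300.00 − 2×$400.00 = $18,500.00
  $480.00 + 18.1% × ($18,500.00 − $5,600.00) = $480.00 + 18.1% × $12,900.00 = $2,814.90
Difference: |$2,106.99 − $2,814.90| = $707.91 (higher under Joint)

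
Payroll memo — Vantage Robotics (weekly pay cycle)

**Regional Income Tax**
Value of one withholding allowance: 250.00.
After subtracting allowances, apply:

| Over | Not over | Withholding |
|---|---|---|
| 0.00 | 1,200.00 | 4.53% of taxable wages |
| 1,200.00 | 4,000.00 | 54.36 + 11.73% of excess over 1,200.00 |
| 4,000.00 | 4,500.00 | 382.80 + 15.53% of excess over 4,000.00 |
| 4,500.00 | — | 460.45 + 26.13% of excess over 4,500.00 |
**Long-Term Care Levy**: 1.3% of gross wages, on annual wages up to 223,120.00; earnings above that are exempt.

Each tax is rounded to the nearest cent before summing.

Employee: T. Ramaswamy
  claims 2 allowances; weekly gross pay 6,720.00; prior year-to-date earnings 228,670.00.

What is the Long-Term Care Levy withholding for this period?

Long-Term Care Levy: YTD 228,670.00 ≥ cap 223,120.00 → 0.00

0.00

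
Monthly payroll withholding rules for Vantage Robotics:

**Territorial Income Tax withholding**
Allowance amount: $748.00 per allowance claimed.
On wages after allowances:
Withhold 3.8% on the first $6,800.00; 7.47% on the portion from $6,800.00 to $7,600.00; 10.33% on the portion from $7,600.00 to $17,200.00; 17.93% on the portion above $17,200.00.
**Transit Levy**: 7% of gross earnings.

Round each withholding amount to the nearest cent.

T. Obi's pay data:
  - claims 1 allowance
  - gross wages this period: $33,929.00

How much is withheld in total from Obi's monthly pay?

Territorial Income Tax: taxable = $33,929.00 − 1×$748.00 = $33,181.00
  $1,309.84 + 17.93% × ($33,181.00 − $17,200.00) = $1,309.84 + 17.93% × $15,981.00 = $4,175.23
Transit Levy: 7% × $33,929.00 = $2,375.03
Total: $4,175.23 + $2,375.03 = $6,550.26

$6,550.26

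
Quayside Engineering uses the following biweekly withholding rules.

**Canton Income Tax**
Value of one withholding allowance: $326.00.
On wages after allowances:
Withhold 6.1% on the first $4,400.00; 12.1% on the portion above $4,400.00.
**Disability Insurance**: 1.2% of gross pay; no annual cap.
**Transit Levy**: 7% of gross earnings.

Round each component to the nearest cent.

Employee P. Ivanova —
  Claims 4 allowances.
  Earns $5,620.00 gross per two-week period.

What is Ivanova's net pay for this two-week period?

$4,895.88

Canton Income Tax: taxable = $5,620.00 − 4×$326.00 = $4,316.00
  6.1% × $4,316.00 = $263.28
Disability Insurance: 1.2% × $5,620.00 = $67.44
Transit Levy: 7% × $5,620.00 = $393.40
Total withheld: $263.28 + $67.44 + $393.40 = $724.12
Net pay: $5,620.00 − $724.12 = $4,895.88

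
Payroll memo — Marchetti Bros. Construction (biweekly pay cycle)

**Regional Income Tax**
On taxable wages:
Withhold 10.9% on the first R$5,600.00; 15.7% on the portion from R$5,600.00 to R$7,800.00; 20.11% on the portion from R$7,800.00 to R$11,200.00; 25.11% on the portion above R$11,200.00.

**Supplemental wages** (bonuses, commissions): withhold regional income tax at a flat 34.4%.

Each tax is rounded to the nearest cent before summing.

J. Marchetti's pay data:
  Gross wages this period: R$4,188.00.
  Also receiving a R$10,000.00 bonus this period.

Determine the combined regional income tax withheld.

Regional Income Tax: taxable = R$4,188.00
  10.9% × R$4,188.00 = R$456.49
Supplemental (34.4% flat on bonus): 34.4% × R$10,000.00 = R$3,440.00
Total regional income tax: R$456.49 + R$3,440.00 = R$3,896.49

R$3,896.49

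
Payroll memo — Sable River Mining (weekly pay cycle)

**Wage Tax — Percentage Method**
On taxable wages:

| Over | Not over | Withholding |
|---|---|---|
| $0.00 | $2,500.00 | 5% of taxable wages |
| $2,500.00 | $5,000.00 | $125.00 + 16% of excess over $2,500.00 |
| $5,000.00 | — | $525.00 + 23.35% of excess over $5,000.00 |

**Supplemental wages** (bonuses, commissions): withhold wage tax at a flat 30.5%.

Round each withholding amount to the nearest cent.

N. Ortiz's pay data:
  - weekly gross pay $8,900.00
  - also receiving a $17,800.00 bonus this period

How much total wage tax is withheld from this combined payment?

$6,864.65

Wage Tax: taxable = $8,900.00
  $525.00 + 23.35% × ($8,900.00 − $5,000.00) = $525.00 + 23.35% × $3,900.00 = $1,435.65
Supplemental (30.5% flat on bonus): 30.5% × $17,800.00 = $5,429.00
Total wage tax: $1,435.65 + $5,429.00 = $6,864.65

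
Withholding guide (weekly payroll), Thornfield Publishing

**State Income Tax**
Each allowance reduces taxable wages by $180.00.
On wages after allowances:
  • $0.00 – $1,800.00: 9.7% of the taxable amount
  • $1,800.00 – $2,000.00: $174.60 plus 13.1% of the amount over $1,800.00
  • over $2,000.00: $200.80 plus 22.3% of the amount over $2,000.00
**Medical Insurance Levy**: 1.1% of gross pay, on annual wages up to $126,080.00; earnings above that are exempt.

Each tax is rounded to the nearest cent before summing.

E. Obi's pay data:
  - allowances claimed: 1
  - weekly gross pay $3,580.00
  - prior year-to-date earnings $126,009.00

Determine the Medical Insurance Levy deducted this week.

$0.78

Medical Insurance Levy: cap $126,080.00 − YTD $126,009.00 = $71.00 subject; 1.1% × $71.00 = $0.78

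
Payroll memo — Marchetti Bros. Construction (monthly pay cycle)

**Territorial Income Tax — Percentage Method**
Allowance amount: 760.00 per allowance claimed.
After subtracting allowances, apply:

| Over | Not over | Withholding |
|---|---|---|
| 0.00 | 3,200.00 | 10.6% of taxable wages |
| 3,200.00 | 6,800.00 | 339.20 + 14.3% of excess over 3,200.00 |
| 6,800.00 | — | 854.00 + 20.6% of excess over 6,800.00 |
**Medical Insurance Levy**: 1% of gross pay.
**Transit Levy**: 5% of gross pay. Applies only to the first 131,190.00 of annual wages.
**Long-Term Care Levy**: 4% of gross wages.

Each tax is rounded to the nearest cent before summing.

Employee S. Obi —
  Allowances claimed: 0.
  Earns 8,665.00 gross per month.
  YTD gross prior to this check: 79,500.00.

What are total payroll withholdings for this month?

2,104.69

Territorial Income Tax: taxable = 8,665.00
  854.00 + 20.6% × (8,665.00 − 6,800.00) = 854.00 + 20.6% × 1,865.00 = 1,238.19
Medical Insurance Levy: 1% × 8,665.00 = 86.65
Transit Levy: 5% × 8,665.00 = 433.25
Long-Term Care Levy: 4% × 8,665.00 = 346.60
Total: 1,238.19 + 86.65 + 433.25 + 346.60 = 2,104.69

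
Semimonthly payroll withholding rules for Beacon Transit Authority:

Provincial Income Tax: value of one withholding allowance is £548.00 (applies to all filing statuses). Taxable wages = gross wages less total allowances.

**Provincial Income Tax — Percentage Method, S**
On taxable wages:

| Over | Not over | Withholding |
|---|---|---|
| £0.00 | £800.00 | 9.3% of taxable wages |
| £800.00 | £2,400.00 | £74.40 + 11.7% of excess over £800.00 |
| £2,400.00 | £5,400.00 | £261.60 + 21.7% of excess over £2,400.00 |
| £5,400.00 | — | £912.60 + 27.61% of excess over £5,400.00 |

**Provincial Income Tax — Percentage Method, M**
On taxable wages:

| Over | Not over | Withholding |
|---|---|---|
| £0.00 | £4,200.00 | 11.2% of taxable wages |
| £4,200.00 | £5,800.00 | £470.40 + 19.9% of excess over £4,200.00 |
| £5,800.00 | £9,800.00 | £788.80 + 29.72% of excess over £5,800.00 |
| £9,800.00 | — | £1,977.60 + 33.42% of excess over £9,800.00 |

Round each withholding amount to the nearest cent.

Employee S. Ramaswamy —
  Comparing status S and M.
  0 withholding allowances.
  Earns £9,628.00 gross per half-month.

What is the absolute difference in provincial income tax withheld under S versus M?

£153.47

Provincial Income Tax (S): taxable = £9,628.00
  £912.60 + 27.61% × (£9,628.00 − £5,400.00) = £912.60 + 27.61% × £4,228.00 = £2,079.95
Provincial Income Tax (M): taxable = £9,628.00
  £788.80 + 29.72% × (£9,628.00 − £5,800.00) = £788.80 + 29.72% × £3,828.00 = £1,926.48
Difference: |£2,079.95 − £1,926.48| = £153.47 (higher under S)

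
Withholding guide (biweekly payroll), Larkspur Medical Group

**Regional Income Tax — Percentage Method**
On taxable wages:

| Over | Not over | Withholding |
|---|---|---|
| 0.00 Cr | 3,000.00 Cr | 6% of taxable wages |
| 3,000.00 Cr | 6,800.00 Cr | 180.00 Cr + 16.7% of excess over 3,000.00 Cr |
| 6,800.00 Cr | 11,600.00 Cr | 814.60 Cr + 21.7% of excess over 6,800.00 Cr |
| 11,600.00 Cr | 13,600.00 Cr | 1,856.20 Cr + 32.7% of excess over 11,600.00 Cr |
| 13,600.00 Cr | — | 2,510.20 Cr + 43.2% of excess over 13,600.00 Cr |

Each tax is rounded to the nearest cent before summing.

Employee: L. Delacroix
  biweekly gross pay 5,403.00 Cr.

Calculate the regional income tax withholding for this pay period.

Regional Income Tax: taxable = 5,403.00 Cr
  180.00 Cr + 16.7% × (5,403.00 Cr − 3,000.00 Cr) = 180.00 Cr + 16.7% × 2,403.00 Cr = 581.30 Cr

581.30 Cr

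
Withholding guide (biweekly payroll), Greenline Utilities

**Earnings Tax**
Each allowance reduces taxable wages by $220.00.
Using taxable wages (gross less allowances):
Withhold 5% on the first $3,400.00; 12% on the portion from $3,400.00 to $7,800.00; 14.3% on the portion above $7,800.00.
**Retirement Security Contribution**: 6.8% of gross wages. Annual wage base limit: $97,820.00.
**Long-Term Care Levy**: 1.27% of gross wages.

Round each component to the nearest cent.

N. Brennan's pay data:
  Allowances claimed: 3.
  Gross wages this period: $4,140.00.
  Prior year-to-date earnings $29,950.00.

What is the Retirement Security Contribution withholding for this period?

$281.52

Retirement Security Contribution: 6.8% × $4,140.00 = $281.52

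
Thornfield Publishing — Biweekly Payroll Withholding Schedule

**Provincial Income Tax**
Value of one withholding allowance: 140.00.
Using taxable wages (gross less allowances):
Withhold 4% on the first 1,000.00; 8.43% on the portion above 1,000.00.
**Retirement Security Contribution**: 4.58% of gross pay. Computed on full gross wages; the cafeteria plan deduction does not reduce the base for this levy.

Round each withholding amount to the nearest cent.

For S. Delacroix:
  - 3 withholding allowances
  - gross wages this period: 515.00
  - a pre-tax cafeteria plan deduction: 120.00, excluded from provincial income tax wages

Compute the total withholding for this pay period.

23.59

Provincial Income Tax: taxable = 515.00 − 120.00 − 3×140.00 = -25.00
  Taxable ≤ 0 → 0.00
Retirement Security Contribution: 4.58% × 515.00 = 23.59
Total: 0.00 + 23.59 = 23.59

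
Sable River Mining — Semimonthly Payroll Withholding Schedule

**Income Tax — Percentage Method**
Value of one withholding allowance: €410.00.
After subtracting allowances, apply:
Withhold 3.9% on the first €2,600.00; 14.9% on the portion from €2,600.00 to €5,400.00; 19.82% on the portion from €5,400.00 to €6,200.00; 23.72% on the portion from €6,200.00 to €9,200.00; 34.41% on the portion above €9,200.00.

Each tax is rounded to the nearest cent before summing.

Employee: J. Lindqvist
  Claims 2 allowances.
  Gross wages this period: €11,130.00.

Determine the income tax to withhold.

€1,770.71

Income Tax: taxable = €11,130.00 − 2×€410.00 = €10,310.00
  €1,388.76 + 34.41% × (€10,310.00 − €9,200.00) = €1,388.76 + 34.41% × €1,110.00 = €1,770.71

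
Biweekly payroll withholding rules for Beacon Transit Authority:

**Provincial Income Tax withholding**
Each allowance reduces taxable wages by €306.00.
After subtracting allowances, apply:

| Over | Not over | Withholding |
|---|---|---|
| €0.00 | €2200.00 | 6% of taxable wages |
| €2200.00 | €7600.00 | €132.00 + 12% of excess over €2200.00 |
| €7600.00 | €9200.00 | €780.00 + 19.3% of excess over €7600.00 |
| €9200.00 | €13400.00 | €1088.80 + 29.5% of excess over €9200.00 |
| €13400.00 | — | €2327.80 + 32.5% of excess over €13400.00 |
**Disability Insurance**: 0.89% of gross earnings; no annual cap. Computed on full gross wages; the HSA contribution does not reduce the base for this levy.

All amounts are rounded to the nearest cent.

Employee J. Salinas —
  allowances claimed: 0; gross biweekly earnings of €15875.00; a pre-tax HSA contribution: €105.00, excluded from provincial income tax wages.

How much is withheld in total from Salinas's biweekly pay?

€3239.34

Provincial Income Tax: taxable = €15875.00 − €105.00 = €15770.00
  €2327.80 + 32.5% × (€15770.00 − €13400.00) = €2327.80 + 32.5% × €2370.00 = €3098.05
Disability Insurance: 0.89% × €15875.00 = €141.29
Total: €3098.05 + €141.29 = €3239.34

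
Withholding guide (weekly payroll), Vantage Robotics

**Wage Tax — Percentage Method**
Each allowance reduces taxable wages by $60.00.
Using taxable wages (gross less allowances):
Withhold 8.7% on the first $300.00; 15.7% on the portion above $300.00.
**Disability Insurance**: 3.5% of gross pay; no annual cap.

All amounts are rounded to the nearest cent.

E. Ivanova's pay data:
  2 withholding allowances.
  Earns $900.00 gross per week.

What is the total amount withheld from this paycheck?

$132.96

Wage Tax: taxable = $900.00 − 2×$60.00 = $780.00
  $26.10 + 15.7% × ($780.00 − $300.00) = $26.10 + 15.7% × $480.00 = $101.46
Disability Insurance: 3.5% × $900.00 = $31.50
Total: $101.46 + $31.50 = $132.96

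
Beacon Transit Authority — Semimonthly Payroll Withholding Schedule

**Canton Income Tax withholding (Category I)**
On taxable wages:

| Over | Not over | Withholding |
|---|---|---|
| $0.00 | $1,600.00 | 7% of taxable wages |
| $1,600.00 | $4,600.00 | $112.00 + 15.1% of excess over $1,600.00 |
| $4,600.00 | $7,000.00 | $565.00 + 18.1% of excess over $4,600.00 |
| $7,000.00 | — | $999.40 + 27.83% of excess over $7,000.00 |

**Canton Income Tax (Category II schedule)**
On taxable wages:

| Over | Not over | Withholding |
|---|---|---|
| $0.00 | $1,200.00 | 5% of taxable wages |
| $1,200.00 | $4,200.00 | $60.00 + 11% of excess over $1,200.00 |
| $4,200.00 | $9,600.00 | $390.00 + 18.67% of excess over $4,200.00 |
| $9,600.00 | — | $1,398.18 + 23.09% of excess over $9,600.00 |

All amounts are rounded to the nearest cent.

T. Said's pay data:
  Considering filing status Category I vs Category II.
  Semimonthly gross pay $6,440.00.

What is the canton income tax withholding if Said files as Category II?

Canton Income Tax (Category II): taxable = $6,440.00
  $390.00 + 18.67% × ($6,440.00 − $4,200.00) = $390.00 + 18.67% × $2,240.00 = $808.21

$808.21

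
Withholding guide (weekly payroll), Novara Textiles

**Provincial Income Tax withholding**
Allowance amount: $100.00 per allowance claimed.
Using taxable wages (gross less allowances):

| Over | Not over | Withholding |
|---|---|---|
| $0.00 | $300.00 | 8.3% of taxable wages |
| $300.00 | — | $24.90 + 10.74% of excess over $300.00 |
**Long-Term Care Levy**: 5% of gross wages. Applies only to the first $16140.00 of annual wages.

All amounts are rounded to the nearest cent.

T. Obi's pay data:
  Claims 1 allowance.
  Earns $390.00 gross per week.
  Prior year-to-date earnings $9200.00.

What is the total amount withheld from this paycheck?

$43.57

Provincial Income Tax: taxable = $390.00 − 1×$100.00 = $290.00
  8.3% × $290.00 = $24.07
Long-Term Care Levy: 5% × $390.00 = $19.50
Total: $24.07 + $19.50 = $43.57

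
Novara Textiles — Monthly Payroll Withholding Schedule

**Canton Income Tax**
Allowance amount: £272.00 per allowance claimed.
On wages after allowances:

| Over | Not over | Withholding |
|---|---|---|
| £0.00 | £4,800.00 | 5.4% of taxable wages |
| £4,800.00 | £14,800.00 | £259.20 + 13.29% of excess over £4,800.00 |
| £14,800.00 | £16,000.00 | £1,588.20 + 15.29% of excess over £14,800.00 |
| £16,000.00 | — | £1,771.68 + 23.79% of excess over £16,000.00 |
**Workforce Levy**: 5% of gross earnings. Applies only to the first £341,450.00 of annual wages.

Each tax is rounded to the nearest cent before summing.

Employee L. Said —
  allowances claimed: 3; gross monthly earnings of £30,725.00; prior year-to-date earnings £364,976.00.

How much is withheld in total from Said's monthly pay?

£5,080.63

Canton Income Tax: taxable = £30,725.00 − 3×£272.00 = £29,909.00
  £1,771.68 + 23.79% × (£29,909.00 − £16,000.00) = £1,771.68 + 23.79% × £13,909.00 = £5,080.63
Workforce Levy: YTD £364,976.00 ≥ cap £341,450.00 → £0.00
Total: £5,080.63 + £0.00 = £5,080.63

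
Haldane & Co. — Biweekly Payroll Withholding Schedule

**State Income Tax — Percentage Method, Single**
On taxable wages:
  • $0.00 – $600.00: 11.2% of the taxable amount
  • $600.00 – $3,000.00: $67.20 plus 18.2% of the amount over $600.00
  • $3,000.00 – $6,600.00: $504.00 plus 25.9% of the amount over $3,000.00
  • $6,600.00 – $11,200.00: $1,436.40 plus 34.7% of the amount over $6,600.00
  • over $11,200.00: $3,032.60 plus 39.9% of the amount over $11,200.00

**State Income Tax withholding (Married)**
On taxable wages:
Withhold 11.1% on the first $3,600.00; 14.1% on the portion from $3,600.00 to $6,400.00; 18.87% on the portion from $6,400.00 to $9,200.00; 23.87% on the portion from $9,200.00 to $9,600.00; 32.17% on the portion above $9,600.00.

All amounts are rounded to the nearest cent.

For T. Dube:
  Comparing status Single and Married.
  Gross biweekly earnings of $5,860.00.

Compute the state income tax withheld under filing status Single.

$1,244.74

State Income Tax (Single): taxable = $5,860.00
  $504.00 + 25.9% × ($5,860.00 − $3,000.00) = $504.00 + 25.9% × $2,860.00 = $1,244.74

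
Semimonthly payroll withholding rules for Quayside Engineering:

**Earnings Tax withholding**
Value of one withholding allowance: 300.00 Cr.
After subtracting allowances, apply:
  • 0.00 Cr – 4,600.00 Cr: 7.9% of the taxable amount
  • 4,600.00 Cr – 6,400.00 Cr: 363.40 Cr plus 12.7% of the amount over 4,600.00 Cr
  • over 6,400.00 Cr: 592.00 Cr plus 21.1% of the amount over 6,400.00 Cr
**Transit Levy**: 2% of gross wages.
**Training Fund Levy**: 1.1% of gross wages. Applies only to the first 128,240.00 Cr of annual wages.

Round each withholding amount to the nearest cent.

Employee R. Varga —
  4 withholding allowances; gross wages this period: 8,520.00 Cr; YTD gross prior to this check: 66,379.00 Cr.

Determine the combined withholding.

Earnings Tax: taxable = 8,520.00 Cr − 4×300.00 Cr = 7,320.00 Cr
  592.00 Cr + 21.1% × (7,320.00 Cr − 6,400.00 Cr) = 592.00 Cr + 21.1% × 920.00 Cr = 786.12 Cr
Transit Levy: 2% × 8,520.00 Cr = 170.40 Cr
Training Fund Levy: 1.1% × 8,520.00 Cr = 93.72 Cr
Total: 786.12 Cr + 170.40 Cr + 93.72 Cr = 1,050.24 Cr

1,050.24 Cr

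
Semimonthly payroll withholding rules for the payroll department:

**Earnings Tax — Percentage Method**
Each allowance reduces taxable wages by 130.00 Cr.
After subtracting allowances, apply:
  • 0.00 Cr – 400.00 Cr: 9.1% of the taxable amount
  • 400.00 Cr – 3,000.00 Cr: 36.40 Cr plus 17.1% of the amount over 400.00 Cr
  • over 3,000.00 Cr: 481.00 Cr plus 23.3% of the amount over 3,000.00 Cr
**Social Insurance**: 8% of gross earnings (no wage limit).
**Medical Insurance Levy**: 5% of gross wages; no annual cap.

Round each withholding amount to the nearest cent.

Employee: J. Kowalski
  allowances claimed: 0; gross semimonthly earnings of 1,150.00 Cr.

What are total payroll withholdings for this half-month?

314.15 Cr

Earnings Tax: taxable = 1,150.00 Cr
  36.40 Cr + 17.1% × (1,150.00 Cr − 400.00 Cr) = 36.40 Cr + 17.1% × 750.00 Cr = 164.65 Cr
Social Insurance: 8% × 1,150.00 Cr = 92.00 Cr
Medical Insurance Levy: 5% × 1,150.00 Cr = 57.50 Cr
Total: 164.65 Cr + 92.00 Cr + 57.50 Cr = 314.15 Cr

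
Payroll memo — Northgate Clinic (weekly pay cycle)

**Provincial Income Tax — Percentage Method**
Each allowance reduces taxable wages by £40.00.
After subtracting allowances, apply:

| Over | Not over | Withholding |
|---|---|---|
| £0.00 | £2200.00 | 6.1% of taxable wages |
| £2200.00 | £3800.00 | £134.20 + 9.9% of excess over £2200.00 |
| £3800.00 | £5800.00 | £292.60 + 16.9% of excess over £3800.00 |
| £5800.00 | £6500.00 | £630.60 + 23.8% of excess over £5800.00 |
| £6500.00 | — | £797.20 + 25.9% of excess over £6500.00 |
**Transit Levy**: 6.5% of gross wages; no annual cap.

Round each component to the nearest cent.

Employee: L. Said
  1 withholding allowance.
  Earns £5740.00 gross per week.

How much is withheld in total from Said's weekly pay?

Provincial Income Tax: taxable = £5740.00 − 1×£40.00 = £5700.00
  £292.60 + 16.9% × (£5700.00 − £3800.00) = £292.60 + 16.9% × £1900.00 = £613.70
Transit Levy: 6.5% × £5740.00 = £373.10
Total: £613.70 + £373.10 = £986.80

£986.80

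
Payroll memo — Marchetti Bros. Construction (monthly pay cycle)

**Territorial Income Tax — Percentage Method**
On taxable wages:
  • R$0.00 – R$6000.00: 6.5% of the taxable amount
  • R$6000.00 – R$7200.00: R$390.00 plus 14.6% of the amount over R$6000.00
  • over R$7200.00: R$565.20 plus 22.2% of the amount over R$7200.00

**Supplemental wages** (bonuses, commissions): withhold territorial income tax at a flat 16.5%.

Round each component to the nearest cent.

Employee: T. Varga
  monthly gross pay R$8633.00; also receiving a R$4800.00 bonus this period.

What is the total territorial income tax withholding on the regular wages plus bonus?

R$1675.33

Territorial Income Tax: taxable = R$8633.00
  R$565.20 + 22.2% × (R$8633.00 − R$7200.00) = R$565.20 + 22.2% × R$1433.00 = R$883.33
Supplemental (16.5% flat on bonus): 16.5% × R$4800.00 = R$792.00
Total territorial income tax: R$883.33 + R$792.00 = R$1675.33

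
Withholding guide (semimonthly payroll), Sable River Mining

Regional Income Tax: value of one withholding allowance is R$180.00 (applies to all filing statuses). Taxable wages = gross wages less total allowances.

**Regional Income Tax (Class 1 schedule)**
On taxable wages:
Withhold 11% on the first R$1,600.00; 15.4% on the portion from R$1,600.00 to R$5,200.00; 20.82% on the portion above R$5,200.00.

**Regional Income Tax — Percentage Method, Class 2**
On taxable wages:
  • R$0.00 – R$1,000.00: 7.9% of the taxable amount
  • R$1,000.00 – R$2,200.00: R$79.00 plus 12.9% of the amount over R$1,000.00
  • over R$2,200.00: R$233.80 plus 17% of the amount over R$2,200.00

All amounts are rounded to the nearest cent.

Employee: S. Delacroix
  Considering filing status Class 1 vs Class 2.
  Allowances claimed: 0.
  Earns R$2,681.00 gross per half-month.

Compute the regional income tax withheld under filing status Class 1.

R$342.47

Regional Income Tax (Class 1): taxable = R$2,681.00
  R$176.00 + 15.4% × (R$2,681.00 − R$1,600.00) = R$176.00 + 15.4% × R$1,081.00 = R$342.47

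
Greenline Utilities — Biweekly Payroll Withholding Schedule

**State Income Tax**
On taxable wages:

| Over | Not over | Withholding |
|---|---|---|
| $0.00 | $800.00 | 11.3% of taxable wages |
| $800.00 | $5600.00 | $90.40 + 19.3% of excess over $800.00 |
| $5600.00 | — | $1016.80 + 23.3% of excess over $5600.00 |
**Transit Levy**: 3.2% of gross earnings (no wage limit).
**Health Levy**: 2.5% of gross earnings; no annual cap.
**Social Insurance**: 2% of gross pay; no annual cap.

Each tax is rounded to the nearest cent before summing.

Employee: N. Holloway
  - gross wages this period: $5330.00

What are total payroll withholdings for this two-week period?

$1375.10

State Income Tax: taxable = $5330.00
  $90.40 + 19.3% × ($5330.00 − $800.00) = $90.40 + 19.3% × $4530.00 = $964.69
Transit Levy: 3.2% × $5330.00 = $170.56
Health Levy: 2.5% × $5330.00 = $133.25
Social Insurance: 2% × $5330.00 = $106.60
Total: $964.69 + $170.56 + $133.25 + $106.60 = $1375.10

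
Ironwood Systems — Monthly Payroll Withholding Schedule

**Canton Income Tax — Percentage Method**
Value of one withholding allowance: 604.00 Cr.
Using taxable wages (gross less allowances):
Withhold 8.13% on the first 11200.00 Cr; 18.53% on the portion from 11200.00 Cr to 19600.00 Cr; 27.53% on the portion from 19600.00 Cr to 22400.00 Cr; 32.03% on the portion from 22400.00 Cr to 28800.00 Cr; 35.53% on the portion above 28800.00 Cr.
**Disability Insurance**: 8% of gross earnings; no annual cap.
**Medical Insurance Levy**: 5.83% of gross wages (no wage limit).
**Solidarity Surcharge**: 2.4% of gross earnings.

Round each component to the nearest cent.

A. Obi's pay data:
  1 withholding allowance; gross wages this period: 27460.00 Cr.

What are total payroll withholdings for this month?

9121.94 Cr

Canton Income Tax: taxable = 27460.00 Cr − 1×604.00 Cr = 26856.00 Cr
  3237.92 Cr + 32.03% × (26856.00 Cr − 22400.00 Cr) = 3237.92 Cr + 32.03% × 4456.00 Cr = 4665.18 Cr
Disability Insurance: 8% × 27460.00 Cr = 2196.80 Cr
Medical Insurance Levy: 5.83% × 27460.00 Cr = 1600.92 Cr
Solidarity Surcharge: 2.4% × 27460.00 Cr = 659.04 Cr
Total: 4665.18 Cr + 2196.80 Cr + 1600.92 Cr + 659.04 Cr = 9121.94 Cr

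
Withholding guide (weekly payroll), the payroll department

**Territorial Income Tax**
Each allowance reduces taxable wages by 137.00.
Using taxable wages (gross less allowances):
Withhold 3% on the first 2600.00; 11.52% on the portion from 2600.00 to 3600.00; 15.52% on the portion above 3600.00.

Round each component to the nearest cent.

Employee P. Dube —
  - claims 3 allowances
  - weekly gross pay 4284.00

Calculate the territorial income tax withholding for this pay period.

235.57

Territorial Income Tax: taxable = 4284.00 − 3×137.00 = 3873.00
  193.20 + 15.52% × (3873.00 − 3600.00) = 193.20 + 15.52% × 273.00 = 235.57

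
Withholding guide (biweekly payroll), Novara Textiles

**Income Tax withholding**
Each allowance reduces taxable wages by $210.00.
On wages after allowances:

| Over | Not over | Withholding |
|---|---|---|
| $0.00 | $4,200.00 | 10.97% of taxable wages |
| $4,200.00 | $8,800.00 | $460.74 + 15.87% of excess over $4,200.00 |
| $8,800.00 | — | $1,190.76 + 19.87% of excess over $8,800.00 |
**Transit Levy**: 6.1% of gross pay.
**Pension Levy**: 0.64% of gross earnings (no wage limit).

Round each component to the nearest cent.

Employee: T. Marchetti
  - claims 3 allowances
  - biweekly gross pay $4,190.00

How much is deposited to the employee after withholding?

$3,517.06

Income Tax: taxable = $4,190.00 − 3×$210.00 = $3,560.00
  10.97% × $3,560.00 = $390.53
Transit Levy: 6.1% × $4,190.00 = $255.59
Pension Levy: 0.64% × $4,190.00 = $26.82
Total withheld: $390.53 + $255.59 + $26.82 = $672.94
Net pay: $4,190.00 − $672.94 = $3,517.06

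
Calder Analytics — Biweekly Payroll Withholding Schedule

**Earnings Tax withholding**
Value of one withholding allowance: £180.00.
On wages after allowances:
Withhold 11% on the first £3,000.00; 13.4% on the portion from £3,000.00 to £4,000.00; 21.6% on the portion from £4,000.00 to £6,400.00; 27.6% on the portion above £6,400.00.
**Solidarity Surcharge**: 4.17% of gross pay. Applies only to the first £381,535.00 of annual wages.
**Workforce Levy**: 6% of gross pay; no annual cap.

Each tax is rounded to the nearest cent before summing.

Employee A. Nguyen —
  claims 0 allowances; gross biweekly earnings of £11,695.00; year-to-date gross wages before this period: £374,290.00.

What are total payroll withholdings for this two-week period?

Earnings Tax: taxable = £11,695.00
  £982.40 + 27.6% × (£11,695.00 − £6,400.00) = £982.40 + 27.6% × £5,295.00 = £2,443.82
Solidarity Surcharge: cap £381,535.00 − YTD £374,290.00 = £7,245.00 subject; 4.17% × £7,245.00 = £302.12
Workforce Levy: 6% × £11,695.00 = £701.70
Total: £2,443.82 + £302.12 + £701.70 = £3,447.64

£3,447.64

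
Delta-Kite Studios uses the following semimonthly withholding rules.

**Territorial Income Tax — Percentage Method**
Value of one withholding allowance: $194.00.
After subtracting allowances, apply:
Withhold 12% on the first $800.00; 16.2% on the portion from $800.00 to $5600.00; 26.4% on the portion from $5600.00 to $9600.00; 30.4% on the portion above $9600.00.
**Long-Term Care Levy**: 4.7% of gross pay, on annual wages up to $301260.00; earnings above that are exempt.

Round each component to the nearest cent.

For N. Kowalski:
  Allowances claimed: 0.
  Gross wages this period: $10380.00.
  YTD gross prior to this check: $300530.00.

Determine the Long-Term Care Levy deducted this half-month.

Long-Term Care Levy: cap $301260.00 − YTD $300530.00 = $730.00 subject; 4.7% × $730.00 = $34.31

$34.31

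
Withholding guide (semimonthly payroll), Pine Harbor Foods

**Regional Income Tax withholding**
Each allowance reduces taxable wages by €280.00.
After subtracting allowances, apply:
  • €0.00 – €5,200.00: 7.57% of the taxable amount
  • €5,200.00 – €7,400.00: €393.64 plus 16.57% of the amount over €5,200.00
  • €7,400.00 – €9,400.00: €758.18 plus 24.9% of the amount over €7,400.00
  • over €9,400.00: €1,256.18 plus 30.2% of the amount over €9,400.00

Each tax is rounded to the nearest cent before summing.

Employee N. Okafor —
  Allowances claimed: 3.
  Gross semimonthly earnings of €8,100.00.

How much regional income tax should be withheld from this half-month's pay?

€734.98

Regional Income Tax: taxable = €8,100.00 − 3×€280.00 = €7,260.00
  €393.64 + 16.57% × (€7,260.00 − €5,200.00) = €393.64 + 16.57% × €2,060.00 = €734.98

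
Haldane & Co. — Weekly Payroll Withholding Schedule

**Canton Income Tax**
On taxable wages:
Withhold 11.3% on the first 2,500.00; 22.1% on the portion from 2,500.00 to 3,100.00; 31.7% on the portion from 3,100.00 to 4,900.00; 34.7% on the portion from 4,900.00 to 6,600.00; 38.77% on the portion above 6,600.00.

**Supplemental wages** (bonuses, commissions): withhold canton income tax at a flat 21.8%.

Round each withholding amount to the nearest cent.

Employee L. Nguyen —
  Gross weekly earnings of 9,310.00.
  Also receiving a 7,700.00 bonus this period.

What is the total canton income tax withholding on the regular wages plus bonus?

Canton Income Tax: taxable = 9,310.00
  1,575.60 + 38.77% × (9,310.00 − 6,600.00) = 1,575.60 + 38.77% × 2,710.00 = 2,626.27
Supplemental (21.8% flat on bonus): 21.8% × 7,700.00 = 1,678.60
Total canton income tax: 2,626.27 + 1,678.60 = 4,304.87

4,304.87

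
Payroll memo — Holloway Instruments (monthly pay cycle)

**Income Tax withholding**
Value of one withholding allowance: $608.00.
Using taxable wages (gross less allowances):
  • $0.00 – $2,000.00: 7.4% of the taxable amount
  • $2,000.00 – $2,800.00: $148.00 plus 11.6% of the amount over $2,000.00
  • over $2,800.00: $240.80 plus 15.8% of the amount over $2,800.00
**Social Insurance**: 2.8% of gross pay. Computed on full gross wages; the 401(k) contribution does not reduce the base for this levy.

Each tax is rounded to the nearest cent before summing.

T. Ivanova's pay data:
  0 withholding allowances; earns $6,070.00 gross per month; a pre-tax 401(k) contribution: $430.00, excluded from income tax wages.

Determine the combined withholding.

$859.48

Income Tax: taxable = $6,070.00 − $430.00 = $5,640.00
  $240.80 + 15.8% × ($5,640.00 − $2,800.00) = $240.80 + 15.8% × $2,840.00 = $689.52
Social Insurance: 2.8% × $6,070.00 = $169.96
Total: $689.52 + $169.96 = $859.48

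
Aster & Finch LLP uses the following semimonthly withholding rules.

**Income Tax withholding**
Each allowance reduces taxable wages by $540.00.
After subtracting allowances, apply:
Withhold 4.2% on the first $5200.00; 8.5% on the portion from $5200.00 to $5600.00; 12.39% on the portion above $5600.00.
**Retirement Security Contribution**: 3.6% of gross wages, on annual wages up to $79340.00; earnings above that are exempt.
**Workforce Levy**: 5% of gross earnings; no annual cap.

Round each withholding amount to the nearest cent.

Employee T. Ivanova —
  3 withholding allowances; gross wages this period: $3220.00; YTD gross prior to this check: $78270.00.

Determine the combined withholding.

$266.72

Income Tax: taxable = $3220.00 − 3×$540.00 = $1600.00
  4.2% × $1600.00 = $67.20
Retirement Security Contribution: cap $79340.00 − YTD $78270.00 = $1070.00 subject; 3.6% × $1070.00 = $38.52
Workforce Levy: 5% × $3220.00 = $161.00
Total: $67.20 + $38.52 + $161.00 = $266.72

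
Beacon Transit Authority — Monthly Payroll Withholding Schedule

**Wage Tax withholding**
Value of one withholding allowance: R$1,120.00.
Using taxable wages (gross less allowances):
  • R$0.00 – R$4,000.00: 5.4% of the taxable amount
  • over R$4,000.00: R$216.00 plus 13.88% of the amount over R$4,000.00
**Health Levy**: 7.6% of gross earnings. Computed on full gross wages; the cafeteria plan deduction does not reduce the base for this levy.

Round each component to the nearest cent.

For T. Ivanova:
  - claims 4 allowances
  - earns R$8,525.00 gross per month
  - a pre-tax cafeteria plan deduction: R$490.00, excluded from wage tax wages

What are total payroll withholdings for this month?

R$839.87

Wage Tax: taxable = R$8,525.00 − R$490.00 − 4×R$1,120.00 = R$3,555.00
  5.4% × R$3,555.00 = R$191.97
Health Levy: 7.6% × R$8,525.00 = R$647.90
Total: R$191.97 + R$647.90 = R$839.87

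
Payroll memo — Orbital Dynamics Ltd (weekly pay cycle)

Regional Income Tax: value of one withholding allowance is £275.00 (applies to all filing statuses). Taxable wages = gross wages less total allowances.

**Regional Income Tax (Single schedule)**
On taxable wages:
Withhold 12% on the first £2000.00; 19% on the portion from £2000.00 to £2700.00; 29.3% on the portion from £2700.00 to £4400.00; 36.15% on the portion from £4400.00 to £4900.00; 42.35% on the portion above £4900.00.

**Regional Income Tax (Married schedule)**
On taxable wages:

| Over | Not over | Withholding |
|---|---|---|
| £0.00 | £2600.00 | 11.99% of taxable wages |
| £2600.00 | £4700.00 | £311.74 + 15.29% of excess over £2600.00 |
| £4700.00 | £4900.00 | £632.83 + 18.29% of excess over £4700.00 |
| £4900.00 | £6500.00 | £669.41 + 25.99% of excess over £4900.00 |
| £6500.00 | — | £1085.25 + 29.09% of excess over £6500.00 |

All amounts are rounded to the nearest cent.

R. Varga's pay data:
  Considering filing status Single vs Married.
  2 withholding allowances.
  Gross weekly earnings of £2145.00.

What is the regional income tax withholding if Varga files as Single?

£191.40

Regional Income Tax (Single): taxable = £2145.00 − 2×£275.00 = £1595.00
  12% × £1595.00 = £191.40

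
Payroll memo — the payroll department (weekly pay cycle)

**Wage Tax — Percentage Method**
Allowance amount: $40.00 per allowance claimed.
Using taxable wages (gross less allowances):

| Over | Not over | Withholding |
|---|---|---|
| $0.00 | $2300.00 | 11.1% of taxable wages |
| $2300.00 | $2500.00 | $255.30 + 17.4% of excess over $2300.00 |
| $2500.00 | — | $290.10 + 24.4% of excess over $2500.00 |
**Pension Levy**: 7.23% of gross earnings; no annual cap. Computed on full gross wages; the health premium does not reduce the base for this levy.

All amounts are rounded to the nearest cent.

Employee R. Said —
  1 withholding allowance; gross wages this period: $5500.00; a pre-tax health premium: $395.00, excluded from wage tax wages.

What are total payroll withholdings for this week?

Wage Tax: taxable = $5500.00 − $395.00 − 1×$40.00 = $5065.00
  $290.10 + 24.4% × ($5065.00 − $2500.00) = $290.10 + 24.4% × $2565.00 = $915.96
Pension Levy: 7.23% × $5500.00 = $397.65
Total: $915.96 + $397.65 = $1313.61

$1313.61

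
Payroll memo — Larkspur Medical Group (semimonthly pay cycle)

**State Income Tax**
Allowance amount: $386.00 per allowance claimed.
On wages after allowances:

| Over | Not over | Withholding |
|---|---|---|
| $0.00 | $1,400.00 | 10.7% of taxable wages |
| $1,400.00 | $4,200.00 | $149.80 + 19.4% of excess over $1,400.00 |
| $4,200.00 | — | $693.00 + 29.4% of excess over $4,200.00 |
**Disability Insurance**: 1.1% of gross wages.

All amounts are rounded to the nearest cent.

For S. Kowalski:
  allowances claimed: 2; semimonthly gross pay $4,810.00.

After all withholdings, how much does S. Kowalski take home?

$4,095.52

State Income Tax: taxable = $4,810.00 − 2×$386.00 = $4,038.00
  $149.80 + 19.4% × ($4,038.00 − $1,400.00) = $149.80 + 19.4% × $2,638.00 = $661.57
Disability Insurance: 1.1% × $4,810.00 = $52.91
Total withheld: $661.57 + $52.91 = $714.48
Net pay: $4,810.00 − $714.48 = $4,095.52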